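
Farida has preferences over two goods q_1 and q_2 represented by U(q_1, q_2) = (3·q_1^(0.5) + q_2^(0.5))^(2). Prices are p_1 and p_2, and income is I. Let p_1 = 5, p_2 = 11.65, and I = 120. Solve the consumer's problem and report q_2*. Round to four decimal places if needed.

MRS = MU_q_1/MU_q_2 = 3·(q_2/q_1)^(0.5). Set equal to p_1/p_2.
Solve for the ratio: q_2/q_1 = [(1/3)·p_1/p_2]^(2).
With the ratio pinned down, the budget gives q_1* = I/(p_1 + p_2·(q_2/q_1)) and q_2* = (q_2/q_1)·q_1*.
Numerically q_2/q_1 = 0.020467, so q_1* = 120/(5 + 11.65·0.020467) = 22.9076 and q_2* = 0.020467·22.9076 = 0.4688.

q_2* = 0.4688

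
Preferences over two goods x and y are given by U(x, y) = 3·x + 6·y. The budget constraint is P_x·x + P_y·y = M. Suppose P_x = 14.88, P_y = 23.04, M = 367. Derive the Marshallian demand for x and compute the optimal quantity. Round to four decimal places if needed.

Perfect substitutes: compare marginal utility per dollar. 3/P_x vs 6/P_y → 0.2016 vs 0.2604.
y gives more utility per dollar, so spend all income on y: y* = M/P_y, x* = 0.
Numerically: x* = 0, y* = 15.9288.

x* = 0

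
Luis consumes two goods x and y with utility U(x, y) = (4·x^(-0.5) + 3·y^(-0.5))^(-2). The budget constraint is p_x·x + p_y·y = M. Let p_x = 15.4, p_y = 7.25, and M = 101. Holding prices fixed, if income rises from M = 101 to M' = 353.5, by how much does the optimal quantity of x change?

From the CES first-order condition, (4/3)·(y/x)^(1.5) = p_x/p_y.
Hence y/x = ((3/4)·p_x/p_y)^(1/(1.5)), i.e. raised to the 2/3 power.
Substitute y = (y/x)·x into the budget: x* = M/(p_x + p_y·(y/x)).
Numerically y/x = 1.364047, so x* = 101/(15.4 + 7.25·1.364047) = 3.9938.
At M' = 353.5: x* = 13.9782. Change: 13.9782 − 3.9938 = 9.9844.

Δx* = 9.9844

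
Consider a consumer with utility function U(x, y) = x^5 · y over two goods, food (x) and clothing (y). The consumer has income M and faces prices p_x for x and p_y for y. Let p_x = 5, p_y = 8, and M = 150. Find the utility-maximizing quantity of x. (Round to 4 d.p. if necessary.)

MU_x/MU_y = (5·y)/(x); tangency sets this equal to p_x/p_y.
So 5·p_y·y = p_x·x; combined with the budget, a share 5/6 of income goes to x.
Demand: x*(p_x,p_y,M) = 5/6·M/p_x and y* = 1/6·M/p_y.
At p_x=5, p_y=8, M=150: x* = 5/6·150/5 = 25.

x* = 25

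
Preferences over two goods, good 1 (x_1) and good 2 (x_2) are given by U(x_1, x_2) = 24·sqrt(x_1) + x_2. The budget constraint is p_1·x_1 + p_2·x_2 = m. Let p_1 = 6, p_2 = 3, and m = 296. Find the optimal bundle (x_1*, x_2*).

x_1* = 36, x_2* = 26.6667

Plugging in: x_1* = (12·3/6)² = 36, x_2* = 26.6667.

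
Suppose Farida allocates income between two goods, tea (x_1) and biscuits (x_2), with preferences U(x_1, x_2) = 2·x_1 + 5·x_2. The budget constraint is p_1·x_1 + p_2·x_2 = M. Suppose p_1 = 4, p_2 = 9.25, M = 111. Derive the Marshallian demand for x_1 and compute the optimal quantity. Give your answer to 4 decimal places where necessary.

Perfect substitutes: compare marginal utility per dollar. 2/p_1 vs 5/p_2 → 0.5 vs 0.5405.
x_2 gives more utility per dollar, so spend all income on x_2: x_2* = M/p_2, x_1* = 0.
Numerically: x_1* = 0, x_2* = 12.

x_1* = 0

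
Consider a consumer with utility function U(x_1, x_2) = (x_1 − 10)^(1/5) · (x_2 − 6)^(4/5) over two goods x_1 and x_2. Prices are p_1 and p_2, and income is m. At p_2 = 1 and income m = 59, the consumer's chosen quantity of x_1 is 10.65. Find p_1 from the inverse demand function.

p_1 = 4

This is Cobb-Douglas in (x_1−10, x_2−6): tangency gives 0.2·p_2·(x_2−6) = 0.8·p_1·(x_1−10).
Substituting into the budget: x_1* = 10 + 0.2·(m − 10·p_1 − 6·p_2)/p_1, and x_2* = 6 + 0.8·(…)/p_2.
Set x_1* = 10.65 in the demand function and solve for p_1: p_1 = 4.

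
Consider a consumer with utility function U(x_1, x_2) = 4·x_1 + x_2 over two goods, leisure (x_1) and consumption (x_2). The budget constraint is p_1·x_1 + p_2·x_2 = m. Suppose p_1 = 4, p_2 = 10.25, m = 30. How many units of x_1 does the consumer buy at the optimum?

x_1* = 7.5

Numerically: x_1* = 7.5, x_2* = 0.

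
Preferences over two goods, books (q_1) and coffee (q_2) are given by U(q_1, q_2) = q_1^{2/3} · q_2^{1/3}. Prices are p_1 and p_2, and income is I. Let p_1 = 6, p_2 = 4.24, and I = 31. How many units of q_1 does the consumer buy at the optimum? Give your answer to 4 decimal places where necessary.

The MRS is 2·q_2/q_1. Set MRS = p_1/p_2.
Rearranging, p_2·q_2 = (1/2)·p_1·q_1. Substituting into the budget gives p_1·q_1·(1 + (1/2)) = I.
Demand: q_1*(p_1,p_2,I) = 2/3·I/p_1 and q_2* = 1/3·I/p_2.
At p_1=6, p_2=4.24, I=31: q_1* = 2/3·31/6 = 3.4444.

q_1* = 3.4444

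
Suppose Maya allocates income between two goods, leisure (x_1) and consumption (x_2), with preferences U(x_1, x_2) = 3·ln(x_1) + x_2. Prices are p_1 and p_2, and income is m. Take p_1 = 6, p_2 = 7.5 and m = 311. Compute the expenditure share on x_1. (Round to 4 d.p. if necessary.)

share on x_1 = 0.0723

So x_1*(p_1,p_2) = 3·p_2/p_1, independent of income; and x_2* = (m − 3·p_2)/p_2.
At the given prices: x_1* = 3·7.5/6 = 3.75, and x_2* = 38.4667.
Expenditure on x_1: 6·3.75 = 22.5; share = 0.0723.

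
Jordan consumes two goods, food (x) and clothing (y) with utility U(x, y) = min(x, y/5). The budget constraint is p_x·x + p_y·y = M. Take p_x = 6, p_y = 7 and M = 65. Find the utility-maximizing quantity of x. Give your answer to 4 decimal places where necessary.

x* = 1.5854

Here 6 + 5·7 = 41, giving x* = 1.5854.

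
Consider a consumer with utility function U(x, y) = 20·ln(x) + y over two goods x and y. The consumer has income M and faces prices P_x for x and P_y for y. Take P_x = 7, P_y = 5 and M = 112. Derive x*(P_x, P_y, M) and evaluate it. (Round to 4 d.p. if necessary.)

x* = 14.2857

MU_x = 20/x, MU_y = 1. Tangency: 20/x = P_x/P_y.
So x*(P_x,P_y) = 20·P_y/P_x, independent of income; and y* = (M − 20·P_y)/P_y.
At the given prices: x* = 20·5/7 = 14.2857.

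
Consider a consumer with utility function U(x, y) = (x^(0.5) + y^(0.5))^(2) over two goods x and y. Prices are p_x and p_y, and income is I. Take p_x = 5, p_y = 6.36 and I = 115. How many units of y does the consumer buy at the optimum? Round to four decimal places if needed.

From the CES first-order condition, (y/x)^(0.5) = p_x/p_y.
Solve for the ratio: y/x = [p_x/p_y]^(2).
Substitute y = (y/x)·x into the budget: x* = I/(p_x + p_y·(y/x)).
Numerically y/x = 0.618053, so x* = 115/(5 + 6.36·0.618053) = 12.8768 and y* = 0.618053·12.8768 = 7.9585.

y* = 7.9585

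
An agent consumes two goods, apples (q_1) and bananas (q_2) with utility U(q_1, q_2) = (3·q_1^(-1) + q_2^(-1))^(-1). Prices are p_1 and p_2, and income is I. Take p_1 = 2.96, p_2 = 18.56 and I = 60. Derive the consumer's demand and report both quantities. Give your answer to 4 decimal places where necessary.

q_1* = 8.2881, q_2* = 1.911

MU_q_1 ∝ 3·q_1^(-2), MU_q_2 ∝ q_2^(-2), so MRS = 3·(q_2/q_1)^(2) = p_1/p_2.
Hence q_2/q_1 = ((1/3)·p_1/p_2)^(1/(2)), i.e. raised to the 0.5 power.
Substitute q_2 = (q_2/q_1)·q_1 into the budget: q_1* = I/(p_1 + p_2·(q_2/q_1)).
Numerically q_2/q_1 = 0.230567, so q_1* = 60/(2.96 + 18.56·0.230567) = 8.2881 and q_2* = 0.230567·8.2881 = 1.911.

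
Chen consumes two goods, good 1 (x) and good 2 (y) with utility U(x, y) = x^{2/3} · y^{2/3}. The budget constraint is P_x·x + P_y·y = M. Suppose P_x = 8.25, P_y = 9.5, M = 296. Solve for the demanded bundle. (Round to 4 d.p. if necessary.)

x* = 17.9394, y* = 15.5789

Tangency: MRS = y/x = P_x/P_y.
Rearranging, P_y·y = P_x·x. Substituting into the budget gives P_x·x·(1 + 1) = M.
Demand: x*(P_x,P_y,M) = 0.5·M/P_x and y* = 0.5·M/P_y.
At P_x=8.25, P_y=9.5, M=296: x* = 0.5·296/8.25 = 17.9394, y* = 15.5789.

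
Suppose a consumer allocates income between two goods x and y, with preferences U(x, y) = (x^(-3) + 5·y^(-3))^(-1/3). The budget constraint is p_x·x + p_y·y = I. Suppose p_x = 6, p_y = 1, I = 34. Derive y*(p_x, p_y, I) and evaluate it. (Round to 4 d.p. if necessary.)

With the ratio pinned down, the budget gives x* = I/(p_x + p_y·(y/x)) and y* = (y/x)·x*.
Numerically y/x = 2.340347, so x* = 34/(6 + 1·2.340347) = 4.0766 and y* = 2.340347·4.0766 = 9.5406.

y* = 9.5406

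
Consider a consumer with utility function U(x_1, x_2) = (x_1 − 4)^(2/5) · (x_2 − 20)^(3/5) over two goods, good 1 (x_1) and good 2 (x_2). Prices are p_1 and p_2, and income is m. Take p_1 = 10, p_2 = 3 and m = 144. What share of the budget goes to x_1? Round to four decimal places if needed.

share on x_1 = 0.4

Let x_1' = x_1−4, x_2' = x_2−20. MRS = (2/3)·x_2'/x_1' = p_1/p_2.
After buying the subsistence bundle (4, 20), a share 0.4 of the remaining income goes to x_1: x_1* = 4 + 0.4·(m − 4p_1 − 20p_2)/p_1.
Discretionary income = 144 − 4·10 − 20·3 = 44; x_1* = 4 + 0.4·44/10 = 5.76; x_2* = 20 + 0.6·44/3 = 28.8.
Expenditure on x_1: 10·5.76 = 57.6; share = 0.4.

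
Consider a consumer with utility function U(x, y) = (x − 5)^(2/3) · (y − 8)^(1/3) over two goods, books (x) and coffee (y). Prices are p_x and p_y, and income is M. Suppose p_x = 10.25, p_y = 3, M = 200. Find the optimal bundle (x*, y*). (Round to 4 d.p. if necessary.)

This is Cobb-Douglas in (x−5, y−8): tangency gives 2/3·p_y·(y−8) = 1/3·p_x·(x−5).
After buying the subsistence bundle (5, 8), a share 2/3 of the remaining income goes to x: x* = 5 + 2/3·(M − 5p_x − 8p_y)/p_x.
Discretionary income = 200 − 5·10.25 − 8·3 = 124.75; x* = 5 + 2/3·124.75/10.25 = 13.1138; y* = 8 + 1/3·124.75/3 = 21.8611.

x* = 13.1138, y* = 21.8611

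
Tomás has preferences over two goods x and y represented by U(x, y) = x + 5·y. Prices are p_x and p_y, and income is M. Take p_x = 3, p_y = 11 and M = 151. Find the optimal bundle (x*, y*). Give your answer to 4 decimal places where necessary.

y gives more utility per dollar, so spend all income on y: y* = M/p_y, x* = 0.
Numerically: x* = 0, y* = 13.7273.

x* = 0, y* = 13.7273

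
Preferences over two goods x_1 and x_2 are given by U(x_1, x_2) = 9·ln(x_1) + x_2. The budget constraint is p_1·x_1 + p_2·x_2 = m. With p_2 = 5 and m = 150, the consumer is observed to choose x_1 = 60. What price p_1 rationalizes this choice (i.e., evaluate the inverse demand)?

Set MRS = p_1/p_2: (9/x_1)/1 = p_1/p_2.
So x_1*(p_1,p_2) = 9·p_2/p_1, independent of income; and x_2* = (m − 9·p_2)/p_2.
Set x_1* = 60 in the demand function and solve for p_1: p_1 = 0.75.

p_1 = 0.75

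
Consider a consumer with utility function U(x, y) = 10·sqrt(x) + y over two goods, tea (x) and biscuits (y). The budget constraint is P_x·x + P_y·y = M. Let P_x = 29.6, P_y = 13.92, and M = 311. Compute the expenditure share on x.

share on x = 0.5262

Utility is quasi-linear in y; the FOC for x is 5/√x = P_x/P_y.
Thus x* = (5·P_y/P_x)² — independent of M — with the rest of income spent on y.
Plugging in: x* = (5·13.92/29.6)² = 5.5289, y* = 10.5852.
Expenditure on x: 29.6·5.5289 = 163.6541; share = 0.5262.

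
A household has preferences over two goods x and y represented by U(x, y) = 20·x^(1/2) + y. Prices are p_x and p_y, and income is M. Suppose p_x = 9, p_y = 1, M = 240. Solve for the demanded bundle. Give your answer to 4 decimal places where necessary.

Thus x* = (10·p_y/p_x)² — independent of M — with the rest of income spent on y.
Plugging in: x* = (10·1/9)² = 1.2346, y* = 228.8889.

x* = 1.2346, y* = 228.8889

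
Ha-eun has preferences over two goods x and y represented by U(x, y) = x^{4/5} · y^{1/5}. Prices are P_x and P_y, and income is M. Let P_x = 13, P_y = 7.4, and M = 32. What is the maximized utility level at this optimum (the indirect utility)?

MU_x/MU_y = (0.8·y)/(0.2·x); tangency sets this equal to P_x/P_y.
So 0.8·P_y·y = 0.2·P_x·x; combined with the budget, a share 0.8 of income goes to x.
Demand: x*(P_x,P_y,M) = 0.8·M/P_x and y* = 0.2·M/P_y.
At P_x=13, P_y=7.4, M=32: x* = 0.8·32/13 = 1.9692, y* = 0.8649.
Utility at the optimum: U(1.9692, 0.8649) = 1.6704.

V = 1.6704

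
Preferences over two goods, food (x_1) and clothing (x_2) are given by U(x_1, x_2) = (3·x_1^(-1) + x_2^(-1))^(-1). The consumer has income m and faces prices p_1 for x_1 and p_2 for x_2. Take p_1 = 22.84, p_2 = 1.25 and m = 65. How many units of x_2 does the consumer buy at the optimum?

From the CES first-order condition, 3·(x_2/x_1)^(2) = p_1/p_2.
Solve for the ratio: x_2/x_1 = [(1/3)·p_1/p_2]^(0.5).
Substitute x_2 = (x_2/x_1)·x_1 into the budget: x_1* = m/(p_1 + p_2·(x_2/x_1)).
Numerically x_2/x_1 = 2.467928, so x_1* = 65/(22.84 + 1.25·2.467928) = 2.5072 and x_2* = 2.467928·2.5072 = 6.1877.

x_2* = 6.1877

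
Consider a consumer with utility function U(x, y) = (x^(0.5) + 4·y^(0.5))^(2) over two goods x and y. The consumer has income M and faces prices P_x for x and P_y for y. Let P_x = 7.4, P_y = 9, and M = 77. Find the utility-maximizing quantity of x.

With the ratio pinned down, the budget gives x* = M/(P_x + P_y·(y/x)) and y* = (y/x)·x*.
Numerically y/x = 10.81679, so x* = 77/(7.4 + 9·10.81679) = 0.7351.

x* = 0.7351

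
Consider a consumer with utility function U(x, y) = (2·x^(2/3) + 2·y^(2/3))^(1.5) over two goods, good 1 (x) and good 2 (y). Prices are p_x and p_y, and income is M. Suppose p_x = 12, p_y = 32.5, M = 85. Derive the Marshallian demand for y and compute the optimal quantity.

MRS = MU_x/MU_y = (y/x)^(1/3). Set equal to p_x/p_y.
Hence y/x = (p_x/p_y)^(1/(1/3)), i.e. raised to the 3 power.
With the ratio pinned down, the budget gives x* = M/(p_x + p_y·(y/x)) and y* = (y/x)·x*.
Numerically y/x = 0.050338, so x* = 85/(12 + 32.5·0.050338) = 6.2335 and y* = 0.050338·6.2335 = 0.3138.

y* = 0.3138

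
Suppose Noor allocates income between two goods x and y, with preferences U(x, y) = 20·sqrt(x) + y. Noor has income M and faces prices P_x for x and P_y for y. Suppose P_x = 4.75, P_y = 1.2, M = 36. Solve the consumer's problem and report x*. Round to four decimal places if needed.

Utility is quasi-linear in y; the FOC for x is 10/√x = P_x/P_y.
Solve: √x = 10·P_y/P_x, so x*(P_x,P_y) = (10·P_y/P_x)², and y* = (M − P_x·x*)/P_y.
Plugging in: x* = (10·1.2/4.75)² = 6.3823.

x* = 6.3823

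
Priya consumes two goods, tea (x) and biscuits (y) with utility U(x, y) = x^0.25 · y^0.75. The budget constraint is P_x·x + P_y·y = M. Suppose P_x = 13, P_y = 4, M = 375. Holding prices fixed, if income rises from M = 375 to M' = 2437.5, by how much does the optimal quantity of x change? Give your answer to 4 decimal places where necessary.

Δx* = 39.6635

MU_x/MU_y = (0.25·y)/(0.75·x); tangency sets this equal to P_x/P_y.
Rearranging, P_y·y = 3·P_x·x. Substituting into the budget gives P_x·x·(1 + 3) = M.
Demand: x*(P_x,P_y,M) = 0.25·M/P_x and y* = 0.75·M/P_y.
At P_x=13, P_y=4, M=375: x* = 0.25·375/13 = 7.2115.
At M' = 2437.5: x* = 46.875. Change: 46.875 − 7.2115 = 39.6635.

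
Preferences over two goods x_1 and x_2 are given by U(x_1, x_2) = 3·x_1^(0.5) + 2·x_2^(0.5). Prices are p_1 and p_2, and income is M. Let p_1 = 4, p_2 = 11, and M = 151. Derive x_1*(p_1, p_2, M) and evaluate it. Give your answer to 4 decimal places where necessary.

x_1* = 32.4978

From the CES first-order condition, (3/2)·(x_2/x_1)^(0.5) = p_1/p_2.
Hence x_2/x_1 = ((2/3)·p_1/p_2)^(1/(0.5)), i.e. raised to the 2 power.
With the ratio pinned down, the budget gives x_1* = M/(p_1 + p_2·(x_2/x_1)) and x_2* = (x_2/x_1)·x_1*.
Numerically x_2/x_1 = 0.05877, so x_1* = 151/(4 + 11·0.05877) = 32.4978.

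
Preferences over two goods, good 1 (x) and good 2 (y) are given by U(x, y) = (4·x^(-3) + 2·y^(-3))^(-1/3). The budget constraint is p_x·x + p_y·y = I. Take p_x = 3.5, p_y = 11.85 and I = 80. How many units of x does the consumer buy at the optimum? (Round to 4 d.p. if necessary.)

From the CES first-order condition, 2·(y/x)^(4) = p_x/p_y.
Solve for the ratio: y/x = [(1/2)·p_x/p_y]^(0.25).
Substitute y = (y/x)·x into the budget: x* = I/(p_x + p_y·(y/x)).
Numerically y/x = 0.619912, so x* = 80/(3.5 + 11.85·0.619912) = 7.376.

x* = 7.376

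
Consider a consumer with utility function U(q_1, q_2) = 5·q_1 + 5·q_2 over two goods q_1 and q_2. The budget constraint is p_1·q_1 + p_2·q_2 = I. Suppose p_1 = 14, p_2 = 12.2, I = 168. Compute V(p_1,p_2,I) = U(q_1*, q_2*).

V = 68.8525

Linear utility — the consumer picks whichever good has higher MU/price: 5/14 = 0.3571 vs 5/12.2 = 0.4098.
q_2 gives more utility per dollar, so spend all income on q_2: q_2* = I/p_2, q_1* = 0.
Numerically: q_1* = 0, q_2* = 13.7705.
Utility at the optimum: U(0, 13.7705) = 68.8525.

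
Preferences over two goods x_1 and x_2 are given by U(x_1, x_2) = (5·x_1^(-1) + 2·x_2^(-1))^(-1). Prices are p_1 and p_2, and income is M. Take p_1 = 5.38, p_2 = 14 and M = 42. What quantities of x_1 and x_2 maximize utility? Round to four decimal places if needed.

From the CES first-order condition, (5/2)·(x_2/x_1)^(2) = p_1/p_2.
Solve for the ratio: x_2/x_1 = [(2/5)·p_1/p_2]^(0.5).
With the ratio pinned down, the budget gives x_1* = M/(p_1 + p_2·(x_2/x_1)) and x_2* = (x_2/x_1)·x_1*.
Numerically x_2/x_1 = 0.392064, so x_1* = 42/(5.38 + 14·0.392064) = 3.8642 and x_2* = 0.392064·3.8642 = 1.515.

x_1* = 3.8642, x_2* = 1.515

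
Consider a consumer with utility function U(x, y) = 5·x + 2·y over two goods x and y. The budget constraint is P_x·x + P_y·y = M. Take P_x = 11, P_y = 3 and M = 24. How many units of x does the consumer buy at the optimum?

Perfect substitutes: compare marginal utility per dollar. 5/P_x vs 2/P_y → 0.4545 vs 0.6667.
y gives more utility per dollar, so spend all income on y: y* = M/P_y, x* = 0.
Numerically: x* = 0, y* = 8.

x* = 0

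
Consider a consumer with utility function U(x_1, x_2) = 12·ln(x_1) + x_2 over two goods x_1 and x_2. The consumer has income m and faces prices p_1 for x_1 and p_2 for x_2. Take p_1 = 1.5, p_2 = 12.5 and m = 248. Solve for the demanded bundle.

Set MRS = p_1/p_2: (12/x_1)/1 = p_1/p_2.
So x_1*(p_1,p_2) = 12·p_2/p_1, independent of income; and x_2* = (m − 12·p_2)/p_2.
At the given prices: x_1* = 12·12.5/1.5 = 100, and x_2* = 7.84.

x_1* = 100, x_2* = 7.84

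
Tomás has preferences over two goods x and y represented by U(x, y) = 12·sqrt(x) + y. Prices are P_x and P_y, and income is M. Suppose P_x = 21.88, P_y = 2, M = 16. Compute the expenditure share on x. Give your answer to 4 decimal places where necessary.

share on x = 0.4113

MU_x = 6/√x, MU_y = 1. Tangency: 6/√x = P_x/P_y.
Solve: √x = 6·P_y/P_x, so x*(P_x,P_y) = (6·P_y/P_x)², and y* = (M − P_x·x*)/P_y.
Plugging in: x* = (6·2/21.88)² = 0.3008, y* = 4.7093.
Expenditure on x: 21.88·0.3008 = 6.5814; share = 0.4113.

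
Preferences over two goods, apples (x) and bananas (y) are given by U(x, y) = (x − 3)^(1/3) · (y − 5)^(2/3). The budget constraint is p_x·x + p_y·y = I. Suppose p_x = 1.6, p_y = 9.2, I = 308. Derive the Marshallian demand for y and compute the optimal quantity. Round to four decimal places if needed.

Let x' = x−3, y' = y−5. MRS = (1/2)·y'/x' = p_x/p_y.
After buying the subsistence bundle (3, 5), a share 1/3 of the remaining income goes to x: x* = 3 + 1/3·(I − 3p_x − 5p_y)/p_x.
Discretionary income = 308 − 3·1.6 − 5·9.2 = 257.2; y* = 5 + 2/3·257.2/9.2 = 23.6377.

y* = 23.6377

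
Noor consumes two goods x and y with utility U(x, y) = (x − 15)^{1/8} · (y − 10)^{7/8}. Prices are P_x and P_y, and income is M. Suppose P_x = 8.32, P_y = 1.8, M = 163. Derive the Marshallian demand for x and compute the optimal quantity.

x* = 15.3035

Let x' = x−15, y' = y−10. MRS = (1/7)·y'/x' = P_x/P_y.
After buying the subsistence bundle (15, 10), a share 0.125 of the remaining income goes to x: x* = 15 + 0.125·(M − 15P_x − 10P_y)/P_x.
Discretionary income = 163 − 15·8.32 − 10·1.8 = 20.2; x* = 15 + 0.125·20.2/8.32 = 15.3035.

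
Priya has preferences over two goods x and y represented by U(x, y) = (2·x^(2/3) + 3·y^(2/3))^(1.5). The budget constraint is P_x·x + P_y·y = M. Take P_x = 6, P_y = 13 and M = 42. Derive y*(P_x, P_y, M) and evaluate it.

y* = 1.3513

MRS = MU_x/MU_y = (2/3)·(y/x)^(1/3). Set equal to P_x/P_y.
Hence y/x = ((3/2)·P_x/P_y)^(1/(1/3)), i.e. raised to the 3 power.
Substitute y = (y/x)·x into the budget: x* = M/(P_x + P_y·(y/x)).
Numerically y/x = 0.331816, so x* = 42/(6 + 13·0.331816) = 4.0723 and y* = 0.331816·4.0723 = 1.3513.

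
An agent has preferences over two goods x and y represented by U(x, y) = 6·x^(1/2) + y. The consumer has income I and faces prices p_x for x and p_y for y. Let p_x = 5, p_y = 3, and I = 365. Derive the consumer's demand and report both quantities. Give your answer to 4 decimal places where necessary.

x* = 3.24, y* = 116.2667

Utility is quasi-linear in y; the FOC for x is 3/√x = p_x/p_y.
Solve: √x = 3·p_y/p_x, so x*(p_x,p_y) = (3·p_y/p_x)², and y* = (I − p_x·x*)/p_y.
Plugging in: x* = (3·3/5)² = 3.24, y* = 116.2667.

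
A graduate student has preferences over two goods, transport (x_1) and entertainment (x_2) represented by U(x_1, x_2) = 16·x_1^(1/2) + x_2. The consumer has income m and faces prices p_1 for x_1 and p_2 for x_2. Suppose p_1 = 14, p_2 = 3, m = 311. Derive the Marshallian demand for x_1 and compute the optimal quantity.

MU_x_1 = 8/√x_1, MU_x_2 = 1. Tangency: 8/√x_1 = p_1/p_2.
Solve: √x_1 = 8·p_2/p_1, so x_1*(p_1,p_2) = (8·p_2/p_1)², and x_2* = (m − p_1·x_1*)/p_2.
Plugging in: x_1* = (8·3/14)² = 2.9388.

x_1* = 2.9388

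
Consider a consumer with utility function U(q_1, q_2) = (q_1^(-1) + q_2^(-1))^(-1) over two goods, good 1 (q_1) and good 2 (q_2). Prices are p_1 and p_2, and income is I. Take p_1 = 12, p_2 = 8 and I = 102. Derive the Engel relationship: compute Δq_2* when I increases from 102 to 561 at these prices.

Δq_2* = 25.7895

MRS = MU_q_1/MU_q_2 = (q_2/q_1)^(2). Set equal to p_1/p_2.
Hence q_2/q_1 = (p_1/p_2)^(1/(2)), i.e. raised to the 0.5 power.
Substitute q_2 = (q_2/q_1)·q_1 into the budget: q_1* = I/(p_1 + p_2·(q_2/q_1)).
Numerically q_2/q_1 = 1.224745, so q_1* = 102/(12 + 8·1.224745) = 4.6793 and q_2* = 1.224745·4.6793 = 5.731.
At I' = 561: q_2* = 31.5205. Change: 31.5205 − 5.731 = 25.7895.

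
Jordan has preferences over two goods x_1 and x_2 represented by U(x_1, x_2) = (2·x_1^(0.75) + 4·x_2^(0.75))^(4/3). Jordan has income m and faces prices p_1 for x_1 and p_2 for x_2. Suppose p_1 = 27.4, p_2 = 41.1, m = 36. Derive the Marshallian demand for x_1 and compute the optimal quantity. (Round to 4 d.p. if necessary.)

x_1* = 0.2289

With the ratio pinned down, the budget gives x_1* = m/(p_1 + p_2·(x_2/x_1)) and x_2* = (x_2/x_1)·x_1*.
Numerically x_2/x_1 = 3.160494, so x_1* = 36/(27.4 + 41.1·3.160494) = 0.2289.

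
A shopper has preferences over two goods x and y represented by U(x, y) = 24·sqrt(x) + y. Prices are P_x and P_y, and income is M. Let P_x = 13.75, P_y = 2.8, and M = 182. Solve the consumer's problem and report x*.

x* = 5.9714

Utility is quasi-linear in y; the FOC for x is 12/√x = P_x/P_y.
Solve: √x = 12·P_y/P_x, so x*(P_x,P_y) = (12·P_y/P_x)², and y* = (M − P_x·x*)/P_y.
Plugging in: x* = (12·2.8/13.75)² = 5.9714.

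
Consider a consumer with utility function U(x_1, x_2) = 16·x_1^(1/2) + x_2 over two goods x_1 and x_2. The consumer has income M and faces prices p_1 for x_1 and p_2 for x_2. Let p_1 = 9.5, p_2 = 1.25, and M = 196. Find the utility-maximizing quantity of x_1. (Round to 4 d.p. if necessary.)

Set MRS = p_1/p_2: 8·x_1^(−1/2) = p_1/p_2.
Solve: √x_1 = 8·p_2/p_1, so x_1*(p_1,p_2) = (8·p_2/p_1)², and x_2* = (M − p_1·x_1*)/p_2.
Plugging in: x_1* = (8·1.25/9.5)² = 1.108.

x_1* = 1.108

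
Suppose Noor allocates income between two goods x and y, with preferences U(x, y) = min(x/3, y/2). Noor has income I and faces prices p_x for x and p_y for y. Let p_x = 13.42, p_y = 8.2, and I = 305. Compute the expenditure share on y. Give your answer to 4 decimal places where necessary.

Leontief preferences: the optimum is at the kink where x/3 = y/2, i.e. y = (2/3)·x.
Budget: p_x·x + p_y·(2/3)·x = I, so (3·p_x + 2·p_y)·x = 3·I.
Demand: x*(p_x,p_y,I) = 3·I/(3·p_x + 2·p_y), y* = 2·I/(3·p_x + 2·p_y).
Here 3·13.42 + 2·8.2 = 56.66, giving x* = 16.149 and y* = 10.766.
Expenditure on y: 8.2·10.766 = 88.281; share = 0.2894.

share on y = 0.2894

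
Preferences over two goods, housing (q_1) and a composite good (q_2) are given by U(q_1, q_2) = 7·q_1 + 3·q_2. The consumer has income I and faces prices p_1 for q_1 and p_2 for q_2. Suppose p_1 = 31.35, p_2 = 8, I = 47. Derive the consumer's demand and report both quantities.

Linear utility — the consumer picks whichever good has higher MU/price: 7/31.35 = 0.2233 vs 3/8 = 0.375.
q_2 gives more utility per dollar, so spend all income on q_2: q_2* = I/p_2, q_1* = 0.
Numerically: q_1* = 0, q_2* = 5.875.

q_1* = 0, q_2* = 5.875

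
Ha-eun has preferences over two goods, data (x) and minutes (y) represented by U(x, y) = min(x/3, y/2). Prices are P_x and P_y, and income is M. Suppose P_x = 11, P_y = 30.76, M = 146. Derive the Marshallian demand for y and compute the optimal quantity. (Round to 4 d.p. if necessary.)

y* = 3.0893

With perfect complements, no substitution: consume in ratio x:y = 3:2.
Budget: P_x·x + P_y·(2/3)·x = M, so (3·P_x + 2·P_y)·x = 3·M.
Demand: x*(P_x,P_y,M) = 3·M/(3·P_x + 2·P_y), y* = 2·M/(3·P_x + 2·P_y).
Here 3·11 + 2·30.76 = 94.52, giving y* = 3.0893.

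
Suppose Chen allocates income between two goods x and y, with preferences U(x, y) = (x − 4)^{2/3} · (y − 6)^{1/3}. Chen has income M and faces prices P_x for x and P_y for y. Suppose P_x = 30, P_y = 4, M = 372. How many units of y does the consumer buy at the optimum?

MRS = 2·(y−6)/(x−4). Tangency with P_x/P_y gives y−6 = (1/2)·(P_x/P_y)·(x−4).
After buying the subsistence bundle (4, 6), a share 2/3 of the remaining income goes to x: x* = 4 + 2/3·(M − 4P_x − 6P_y)/P_x.
Discretionary income = 372 − 4·30 − 6·4 = 228; y* = 6 + 1/3·228/4 = 25.

y* = 25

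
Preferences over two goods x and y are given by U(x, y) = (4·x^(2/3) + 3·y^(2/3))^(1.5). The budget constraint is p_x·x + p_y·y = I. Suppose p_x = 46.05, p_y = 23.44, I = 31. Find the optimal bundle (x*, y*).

Numerically y/x = 3.198894, so x* = 31/(46.05 + 23.44·3.198894) = 0.2561 and y* = 3.198894·0.2561 = 0.8193.

x* = 0.2561, y* = 0.8193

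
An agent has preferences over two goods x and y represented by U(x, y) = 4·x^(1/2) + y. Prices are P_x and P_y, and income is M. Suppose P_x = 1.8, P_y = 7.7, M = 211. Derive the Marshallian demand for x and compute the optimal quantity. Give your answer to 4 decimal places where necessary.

Solve: √x = 2·P_y/P_x, so x*(P_x,P_y) = (2·P_y/P_x)², and y* = (M − P_x·x*)/P_y.
Plugging in: x* = (2·7.7/1.8)² = 73.1975.

x* = 73.1975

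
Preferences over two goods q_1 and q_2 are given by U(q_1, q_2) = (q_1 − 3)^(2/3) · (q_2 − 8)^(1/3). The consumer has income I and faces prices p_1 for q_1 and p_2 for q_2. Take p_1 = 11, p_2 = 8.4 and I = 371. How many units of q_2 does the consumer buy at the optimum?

This is Cobb-Douglas in (q_1−3, q_2−8): tangency gives 2/3·p_2·(q_2−8) = 1/3·p_1·(q_1−3).
After buying the subsistence bundle (3, 8), a share 2/3 of the remaining income goes to q_1: q_1* = 3 + 2/3·(I − 3p_1 − 8p_2)/p_1.
Discretionary income = 371 − 3·11 − 8·8.4 = 270.8; q_2* = 8 + 1/3·270.8/8.4 = 18.746.

q_2* = 18.746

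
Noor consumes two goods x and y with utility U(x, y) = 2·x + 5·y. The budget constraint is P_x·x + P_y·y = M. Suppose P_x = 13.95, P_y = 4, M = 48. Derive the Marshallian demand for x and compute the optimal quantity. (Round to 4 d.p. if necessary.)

x* = 0

Perfect substitutes: compare marginal utility per dollar. 2/P_x vs 5/P_y → 0.1434 vs 1.25.
y gives more utility per dollar, so spend all income on y: y* = M/P_y, x* = 0.
Numerically: x* = 0, y* = 12.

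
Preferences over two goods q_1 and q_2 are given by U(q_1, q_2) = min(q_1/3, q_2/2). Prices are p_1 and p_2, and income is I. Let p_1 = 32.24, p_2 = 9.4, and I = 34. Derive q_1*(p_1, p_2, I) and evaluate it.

Leontief preferences: the optimum is at the kink where q_1/3 = q_2/2, i.e. q_2 = (2/3)·q_1.
Budget: p_1·q_1 + p_2·(2/3)·q_1 = I, so (3·p_1 + 2·p_2)·q_1 = 3·I.
Demand: q_1*(p_1,p_2,I) = 3·I/(3·p_1 + 2·p_2), q_2* = 2·I/(3·p_1 + 2·p_2).
Here 3·32.24 + 2·9.4 = 115.52, giving q_1* = 0.883.

q_1* = 0.883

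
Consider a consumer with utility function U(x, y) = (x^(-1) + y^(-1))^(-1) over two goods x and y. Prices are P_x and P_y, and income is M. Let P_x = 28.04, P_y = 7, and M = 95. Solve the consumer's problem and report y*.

y* = 4.5217

From the CES first-order condition, (y/x)^(2) = P_x/P_y.
Hence y/x = (P_x/P_y)^(1/(2)), i.e. raised to the 0.5 power.
With the ratio pinned down, the budget gives x* = M/(P_x + P_y·(y/x)) and y* = (y/x)·x*.
Numerically y/x = 2.001428, so x* = 95/(28.04 + 7·2.001428) = 2.2592 and y* = 2.001428·2.2592 = 4.5217.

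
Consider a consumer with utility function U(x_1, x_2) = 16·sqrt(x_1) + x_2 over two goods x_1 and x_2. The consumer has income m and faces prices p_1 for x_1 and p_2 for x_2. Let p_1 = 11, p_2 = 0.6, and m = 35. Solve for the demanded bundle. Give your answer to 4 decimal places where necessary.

Plugging in: x_1* = (8·0.6/11)² = 0.1904, x_2* = 54.8424.

x_1* = 0.1904, x_2* = 54.8424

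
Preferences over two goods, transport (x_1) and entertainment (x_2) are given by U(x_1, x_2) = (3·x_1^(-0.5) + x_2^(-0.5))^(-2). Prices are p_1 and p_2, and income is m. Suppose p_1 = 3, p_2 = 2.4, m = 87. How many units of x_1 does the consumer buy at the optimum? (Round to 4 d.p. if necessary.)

MRS = MU_x_1/MU_x_2 = 3·(x_2/x_1)^(1.5). Set equal to p_1/p_2.
Solve for the ratio: x_2/x_1 = [(1/3)·p_1/p_2]^(2/3).
Substitute x_2 = (x_2/x_1)·x_1 into the budget: x_1* = m/(p_1 + p_2·(x_2/x_1)).
Numerically x_2/x_1 = 0.557861, so x_1* = 87/(3 + 2.4·0.557861) = 20.0513.

x_1* = 20.0513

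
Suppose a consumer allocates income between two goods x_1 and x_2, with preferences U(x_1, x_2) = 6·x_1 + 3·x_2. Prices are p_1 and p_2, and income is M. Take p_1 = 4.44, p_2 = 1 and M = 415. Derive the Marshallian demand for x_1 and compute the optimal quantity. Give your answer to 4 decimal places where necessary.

x_1* = 0

Linear utility — the consumer picks whichever good has higher MU/price: 6/4.44 = 1.3514 vs 3/1 = 3.
x_2 gives more utility per dollar, so spend all income on x_2: x_2* = M/p_2, x_1* = 0.
Numerically: x_1* = 0, x_2* = 415.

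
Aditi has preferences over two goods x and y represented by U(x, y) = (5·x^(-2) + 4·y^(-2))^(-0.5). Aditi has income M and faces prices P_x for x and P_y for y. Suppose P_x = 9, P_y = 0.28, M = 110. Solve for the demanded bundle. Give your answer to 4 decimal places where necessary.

x* = 11.1943, y* = 33.0411

From the CES first-order condition, (5/4)·(y/x)^(3) = P_x/P_y.
Hence y/x = ((4/5)·P_x/P_y)^(1/(3)), i.e. raised to the 1/3 power.
Substitute y = (y/x)·x into the budget: x* = M/(P_x + P_y·(y/x)).
Numerically y/x = 2.951604, so x* = 110/(9 + 0.28·2.951604) = 11.1943 and y* = 2.951604·11.1943 = 33.0411.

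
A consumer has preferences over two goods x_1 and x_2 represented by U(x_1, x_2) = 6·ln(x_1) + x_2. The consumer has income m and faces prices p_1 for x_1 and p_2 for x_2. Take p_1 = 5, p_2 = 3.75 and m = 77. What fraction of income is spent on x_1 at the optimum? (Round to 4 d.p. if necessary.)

So x_1*(p_1,p_2) = 6·p_2/p_1, independent of income; and x_2* = (m − 6·p_2)/p_2.
At the given prices: x_1* = 6·3.75/5 = 4.5, and x_2* = 14.5333.
Expenditure on x_1: 5·4.5 = 22.5; share = 0.2922.

share on x_1 = 0.2922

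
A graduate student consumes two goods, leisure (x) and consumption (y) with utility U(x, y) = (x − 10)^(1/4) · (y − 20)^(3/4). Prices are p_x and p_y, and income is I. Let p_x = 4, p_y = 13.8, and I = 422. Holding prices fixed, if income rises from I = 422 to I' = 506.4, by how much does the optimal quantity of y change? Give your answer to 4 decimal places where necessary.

Δy* = 4.587

This is Cobb-Douglas in (x−10, y−20): tangency gives 0.25·p_y·(y−20) = 0.75·p_x·(x−10).
Substituting into the budget: x* = 10 + 0.25·(I − 10·p_x − 20·p_y)/p_x, and y* = 20 + 0.75·(…)/p_y.
Discretionary income = 422 − 10·4 − 20·13.8 = 106; y* = 20 + 0.75·106/13.8 = 25.7609.
At I' = 506.4: y* = 30.3478. Change: 30.3478 − 25.7609 = 4.587.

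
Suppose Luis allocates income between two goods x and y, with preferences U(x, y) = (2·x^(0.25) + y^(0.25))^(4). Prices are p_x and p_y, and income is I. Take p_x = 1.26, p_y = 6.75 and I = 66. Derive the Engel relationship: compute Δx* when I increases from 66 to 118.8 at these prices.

Numerically y/x = 0.042337, so x* = 66/(1.26 + 6.75·0.042337) = 42.6971.
At I' = 118.8: x* = 76.8548. Change: 76.8548 − 42.6971 = 34.1577.

Δx* = 34.1577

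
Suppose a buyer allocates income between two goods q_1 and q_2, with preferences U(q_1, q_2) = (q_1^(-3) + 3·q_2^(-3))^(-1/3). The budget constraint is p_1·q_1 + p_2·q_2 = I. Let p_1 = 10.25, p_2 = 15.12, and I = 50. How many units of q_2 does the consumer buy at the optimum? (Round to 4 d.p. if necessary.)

MU_q_1 ∝ q_1^(-4), MU_q_2 ∝ 3·q_2^(-4), so MRS = (1/3)·(q_2/q_1)^(4) = p_1/p_2.
Hence q_2/q_1 = (3·p_1/p_2)^(1/(4)), i.e. raised to the 0.25 power.
Substitute q_2 = (q_2/q_1)·q_1 into the budget: q_1* = I/(p_1 + p_2·(q_2/q_1)).
Numerically q_2/q_1 = 1.19419, so q_1* = 50/(10.25 + 15.12·1.19419) = 1.7664 and q_2* = 1.19419·1.7664 = 2.1094.

q_2* = 2.1094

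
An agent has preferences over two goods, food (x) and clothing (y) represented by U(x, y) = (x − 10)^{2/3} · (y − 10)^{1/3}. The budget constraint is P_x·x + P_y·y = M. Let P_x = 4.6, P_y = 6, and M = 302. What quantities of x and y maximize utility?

x* = 38.4058, y* = 20.8889

Substituting into the budget: x* = 10 + 2/3·(M − 10·P_x − 10·P_y)/P_x, and y* = 10 + 1/3·(…)/P_y.
Discretionary income = 302 − 10·4.6 − 10·6 = 196; x* = 10 + 2/3·196/4.6 = 38.4058; y* = 10 + 1/3·196/6 = 20.8889.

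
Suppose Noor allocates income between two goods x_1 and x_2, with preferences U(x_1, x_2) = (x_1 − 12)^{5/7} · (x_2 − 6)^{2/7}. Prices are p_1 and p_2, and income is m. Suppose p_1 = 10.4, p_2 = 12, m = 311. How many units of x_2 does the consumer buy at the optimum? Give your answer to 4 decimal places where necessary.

MRS = (5/2)·(x_2−6)/(x_1−12). Tangency with p_1/p_2 gives x_2−6 = (2/5)·(p_1/p_2)·(x_1−12).
After buying the subsistence bundle (12, 6), a share 5/7 of the remaining income goes to x_1: x_1* = 12 + 5/7·(m − 12p_1 − 6p_2)/p_1.
Discretionary income = 311 − 12·10.4 − 6·12 = 114.2; x_2* = 6 + 2/7·114.2/12 = 8.719.

x_2* = 8.719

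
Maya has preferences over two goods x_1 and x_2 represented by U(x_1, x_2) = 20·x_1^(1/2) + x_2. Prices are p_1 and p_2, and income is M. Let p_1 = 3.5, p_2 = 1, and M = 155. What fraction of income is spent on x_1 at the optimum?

share on x_1 = 0.1843

Utility is quasi-linear in x_2; the FOC for x_1 is 10/√x_1 = p_1/p_2.
Solve: √x_1 = 10·p_2/p_1, so x_1*(p_1,p_2) = (10·p_2/p_1)², and x_2* = (M − p_1·x_1*)/p_2.
Plugging in: x_1* = (10·1/3.5)² = 8.1633, x_2* = 126.4286.
Expenditure on x_1: 3.5·8.1633 = 28.5714; share = 0.1843.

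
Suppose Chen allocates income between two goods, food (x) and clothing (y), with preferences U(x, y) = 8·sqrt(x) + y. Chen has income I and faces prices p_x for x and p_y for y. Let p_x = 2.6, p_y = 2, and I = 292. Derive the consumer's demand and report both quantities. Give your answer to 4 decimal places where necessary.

x* = 9.4675, y* = 133.6923

Set MRS = p_x/p_y: 4·x^(−1/2) = p_x/p_y.
Thus x* = (4·p_y/p_x)² — independent of I — with the rest of income spent on y.
Plugging in: x* = (4·2/2.6)² = 9.4675, y* = 133.6923.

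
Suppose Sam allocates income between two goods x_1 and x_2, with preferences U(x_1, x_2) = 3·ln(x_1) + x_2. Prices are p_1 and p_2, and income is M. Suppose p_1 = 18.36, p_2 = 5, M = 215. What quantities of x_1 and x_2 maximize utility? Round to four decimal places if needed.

x_1* = 0.817, x_2* = 40

Set MRS = p_1/p_2: (3/x_1)/1 = p_1/p_2.
So x_1*(p_1,p_2) = 3·p_2/p_1, independent of income; and x_2* = (M − 3·p_2)/p_2.
At the given prices: x_1* = 3·5/18.36 = 0.817, and x_2* = 40.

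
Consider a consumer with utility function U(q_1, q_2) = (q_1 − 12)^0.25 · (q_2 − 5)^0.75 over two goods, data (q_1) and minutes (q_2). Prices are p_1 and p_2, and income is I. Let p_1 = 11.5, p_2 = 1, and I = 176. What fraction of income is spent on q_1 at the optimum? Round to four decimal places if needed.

share on q_1 = 0.831

Substituting into the budget: q_1* = 12 + 0.25·(I − 12·p_1 − 5·p_2)/p_1, and q_2* = 5 + 0.75·(…)/p_2.
Discretionary income = 176 − 12·11.5 − 5·1 = 33; q_1* = 12 + 0.25·33/11.5 = 12.7174; q_2* = 5 + 0.75·33/1 = 29.75.
Expenditure on q_1: 11.5·12.7174 = 146.25; share = 0.831.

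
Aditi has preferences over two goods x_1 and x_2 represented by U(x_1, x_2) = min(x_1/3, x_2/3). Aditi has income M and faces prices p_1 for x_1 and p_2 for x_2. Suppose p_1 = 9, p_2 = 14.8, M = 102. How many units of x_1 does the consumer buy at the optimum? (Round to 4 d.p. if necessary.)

x_1* = 4.2857

With perfect complements, no substitution: consume in ratio x_1:x_2 = 3:3.
Budget: p_1·x_1 + p_2·x_1 = M, so (3·p_1 + 3·p_2)·x_1 = 3·M.
Demand: x_1*(p_1,p_2,M) = 3·M/(3·p_1 + 3·p_2), x_2* = 3·M/(3·p_1 + 3·p_2).
Here 3·9 + 3·14.8 = 71.4, giving x_1* = 4.2857.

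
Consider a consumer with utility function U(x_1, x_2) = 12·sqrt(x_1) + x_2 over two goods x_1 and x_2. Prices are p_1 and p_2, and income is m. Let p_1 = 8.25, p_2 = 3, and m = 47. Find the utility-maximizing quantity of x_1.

x_1* = 4.7603

Utility is quasi-linear in x_2; the FOC for x_1 is 6/√x_1 = p_1/p_2.
Solve: √x_1 = 6·p_2/p_1, so x_1*(p_1,p_2) = (6·p_2/p_1)², and x_2* = (m − p_1·x_1*)/p_2.
Plugging in: x_1* = (6·3/8.25)² = 4.7603.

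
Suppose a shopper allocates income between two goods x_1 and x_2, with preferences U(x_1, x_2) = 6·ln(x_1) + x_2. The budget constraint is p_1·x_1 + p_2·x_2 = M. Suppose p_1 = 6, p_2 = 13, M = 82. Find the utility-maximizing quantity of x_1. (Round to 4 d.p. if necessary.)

x_1* = 13

Set MRS = p_1/p_2: (6/x_1)/1 = p_1/p_2.
So x_1*(p_1,p_2) = 6·p_2/p_1, independent of income; and x_2* = (M − 6·p_2)/p_2.
At the given prices: x_1* = 6·13/6 = 13.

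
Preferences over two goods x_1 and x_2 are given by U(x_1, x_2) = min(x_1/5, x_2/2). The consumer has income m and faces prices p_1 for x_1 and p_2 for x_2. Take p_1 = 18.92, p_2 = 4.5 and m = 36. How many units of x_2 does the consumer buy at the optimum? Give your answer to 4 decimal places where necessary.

x_2* = 0.695

Demand: x_1*(p_1,p_2,m) = 5·m/(5·p_1 + 2·p_2), x_2* = 2·m/(5·p_1 + 2·p_2).
Here 5·18.92 + 2·4.5 = 103.6, giving x_2* = 0.695.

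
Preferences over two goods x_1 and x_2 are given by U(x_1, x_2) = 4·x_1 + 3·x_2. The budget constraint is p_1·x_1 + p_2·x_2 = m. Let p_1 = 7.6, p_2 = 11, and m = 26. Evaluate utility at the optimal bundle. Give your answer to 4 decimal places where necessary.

V = 13.6842

Linear utility — the consumer picks whichever good has higher MU/price: 4/7.6 = 0.5263 vs 3/11 = 0.2727.
x_1 gives more utility per dollar, so spend all income on x_1: x_1* = m/p_1, x_2* = 0.
Numerically: x_1* = 3.4211, x_2* = 0.
Utility at the optimum: U(3.4211, 0) = 13.6842.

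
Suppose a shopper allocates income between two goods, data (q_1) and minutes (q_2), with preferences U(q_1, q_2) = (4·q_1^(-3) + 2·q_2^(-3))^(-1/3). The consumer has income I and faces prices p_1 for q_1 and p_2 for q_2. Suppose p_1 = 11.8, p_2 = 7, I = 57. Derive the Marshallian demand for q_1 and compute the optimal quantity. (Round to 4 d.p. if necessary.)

q_1* = 3.0799

MRS = MU_q_1/MU_q_2 = 2·(q_2/q_1)^(4). Set equal to p_1/p_2.
Solve for the ratio: q_2/q_1 = [(1/2)·p_1/p_2]^(0.25).
Substitute q_2 = (q_2/q_1)·q_1 into the budget: q_1* = I/(p_1 + p_2·(q_2/q_1)).
Numerically q_2/q_1 = 0.958161, so q_1* = 57/(11.8 + 7·0.958161) = 3.0799.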